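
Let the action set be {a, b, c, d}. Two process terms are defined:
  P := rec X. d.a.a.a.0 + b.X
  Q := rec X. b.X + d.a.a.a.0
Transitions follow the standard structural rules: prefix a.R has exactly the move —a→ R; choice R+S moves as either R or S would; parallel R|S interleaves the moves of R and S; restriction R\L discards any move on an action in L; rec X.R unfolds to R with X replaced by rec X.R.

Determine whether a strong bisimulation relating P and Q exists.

P's transition system — 5 states:
  p0 = rec X. d.a.a.a.0 + b.X has moves --b--▸ p0, --d--▸ p1
  p1 = a.a.a.0 has moves --a--▸ p2
  p2 = a.a.0 has moves --a--▸ p3
  p3 = a.0 has moves --a--▸ p4
  p4 = 0 has moves stopped
Q's transition system — 5 states:
  q0 = rec X. b.X + d.a.a.a.0 has moves --b--▸ q0, --d--▸ q1
  q1 = a.a.a.0 has moves --a--▸ q2
  q2 = a.a.0 has moves --a--▸ q3
  q3 = a.0 has moves --a--▸ q4
  q4 = 0 has moves stopped
Partition-refinement fixed point:
  B0 = {p0, q0}
  B1 = {p1, q1}
  B2 = {p2, q2}
  B3 = {p3, q3}
  B4 = {p4, q4}
p0 ∈ B0, q0 ∈ B0 → same block

P ~ Q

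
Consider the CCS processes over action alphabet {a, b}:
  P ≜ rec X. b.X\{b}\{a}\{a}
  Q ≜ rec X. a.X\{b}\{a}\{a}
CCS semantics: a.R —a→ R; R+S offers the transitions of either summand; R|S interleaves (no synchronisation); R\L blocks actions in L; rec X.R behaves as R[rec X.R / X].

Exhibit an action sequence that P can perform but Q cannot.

b

P's transition system — 2 states:
  s0 = rec X. b.X\{b}\{a}\{a} → --b--▸ s1
  s1 = (rec X. b.X\{b}\{a}\{a})\{b}\{a}\{a} → deadlocked
Q's transition system — 2 states:
  t0 = rec X. a.X\{b}\{a}\{a} → --a--▸ t1
  t1 = (rec X. a.X\{b}\{a}\{a})\{b}\{a}\{a} → deadlocked
Run σ = ⟨b⟩ on P: start {s0}
  after b @ step 1: {s1}
  — P admits the full trace.
Run σ = ⟨b⟩ on Q: start {t0}
  after b @ step 1: ∅ (Q stuck)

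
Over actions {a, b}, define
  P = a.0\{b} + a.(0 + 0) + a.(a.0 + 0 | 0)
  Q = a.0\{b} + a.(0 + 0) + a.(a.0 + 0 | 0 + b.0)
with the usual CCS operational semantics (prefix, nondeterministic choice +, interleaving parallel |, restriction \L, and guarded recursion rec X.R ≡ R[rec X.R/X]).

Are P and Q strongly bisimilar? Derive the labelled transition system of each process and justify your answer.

not bisimilar

P's transition system — 5 states:
  s0 = a.0\{b} + a.(0 + 0) + a.(a.0 + 0 | 0) ⊢ ··a··> s1, ··a··> s2, ··a··> s3
  s1 = 0 + 0 ⊢ (no moves)
  s2 = 0\{b} ⊢ (no moves)
  s3 = a.0 + 0 | 0 ⊢ ··a··> s4
  s4 = 0 ⊢ (no moves)
Q's transition system — 5 states:
  t0 = a.0\{b} + a.(0 + 0) + a.(a.0 + 0 | 0 + b.0) ⊢ ··a··> t1, ··a··> t2, ··a··> t3
  t1 = 0 + 0 ⊢ (no moves)
  t2 = 0\{b} ⊢ (no moves)
  t3 = a.0 + 0 | 0 + b.0 ⊢ ··a··> t4, ··b··> t4
  t4 = 0 ⊢ (no moves)
Bisimilarity quotient blocks:
  B0 = {s0}
  B1 = {s1, s2, s4, t1, t2, t4}
  B2 = {s3}
  B3 = {t0}
  B4 = {t3}
s0 ∈ B0, t0 ∈ B3 → different blocks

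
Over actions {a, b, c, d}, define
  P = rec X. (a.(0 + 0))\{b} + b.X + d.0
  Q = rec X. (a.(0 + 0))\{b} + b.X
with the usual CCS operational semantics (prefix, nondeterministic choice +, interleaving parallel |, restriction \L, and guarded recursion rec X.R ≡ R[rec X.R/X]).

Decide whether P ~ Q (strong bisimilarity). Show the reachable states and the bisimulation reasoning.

P's transition system — 3 states:
  p0 = rec X. (a.(0 + 0))\{b} + b.X + d.0 ⊢ =a=> p1, =b=> p0, =d=> p2
  p1 = (0 + 0)\{b} ⊢ stopped
  p2 = 0 ⊢ stopped
Q's transition system — 2 states:
  q0 = rec X. (a.(0 + 0))\{b} + b.X ⊢ =a=> q1, =b=> q0
  q1 = (0 + 0)\{b} ⊢ stopped
Coarsest stable partition (strong bisimilarity classes):
  B0 = {p0}
  B1 = {p1, p2, q1}
  B2 = {q0}
p0 ∈ B0, q0 ∈ B2 → different blocks

NO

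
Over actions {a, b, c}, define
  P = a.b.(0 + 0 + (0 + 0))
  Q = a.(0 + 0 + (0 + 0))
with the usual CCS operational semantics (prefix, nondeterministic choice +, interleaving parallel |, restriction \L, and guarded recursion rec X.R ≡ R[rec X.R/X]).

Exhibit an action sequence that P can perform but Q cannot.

ab

P's transition system — 3 states:
  p0 = a.b.(0 + 0 + (0 + 0)) → =a=> p1
  p1 = b.(0 + 0 + (0 + 0)) → =b=> p2
  p2 = 0 + 0 + (0 + 0) → (no moves)
Q's transition system — 2 states:
  q0 = a.(0 + 0 + (0 + 0)) → =a=> q1
  q1 = 0 + 0 + (0 + 0) → (no moves)
Executing ab from P (initial set {p0}):
  step 1 (a): {p1}
  step 2 (b): {p2}
  — P admits the full trace.
Executing ab from Q (initial set {q0}):
  step 1 (a): {q1}
  step 2 (b): ∅ (Q stuck)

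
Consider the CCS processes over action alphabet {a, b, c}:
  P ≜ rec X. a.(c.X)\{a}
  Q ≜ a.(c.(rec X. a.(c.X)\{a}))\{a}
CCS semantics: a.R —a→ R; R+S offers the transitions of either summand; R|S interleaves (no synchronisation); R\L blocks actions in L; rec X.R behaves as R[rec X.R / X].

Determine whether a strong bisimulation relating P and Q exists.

P ~ Q

LTS(P): 3 reachable states
  s0 = rec X. a.(c.X)\{a} | --a--▸ s1
  s1 = (c.(rec X. a.(c.X)\{a}))\{a} | --c--▸ s2
  s2 = (rec X. a.(c.X)\{a})\{a} | (no moves)
LTS(Q): 3 reachable states
  t0 = a.(c.(rec X. a.(c.X)\{a}))\{a} | --a--▸ t1
  t1 = (c.(rec X. a.(c.X)\{a}))\{a} | --c--▸ t2
  t2 = (rec X. a.(c.X)\{a})\{a} | (no moves)
Coarsest stable partition (strong bisimilarity classes):
  B0 = {s0, t0}
  B1 = {s1, t1}
  B2 = {s2, t2}
s0 ∈ B0, t0 ∈ B0 → same block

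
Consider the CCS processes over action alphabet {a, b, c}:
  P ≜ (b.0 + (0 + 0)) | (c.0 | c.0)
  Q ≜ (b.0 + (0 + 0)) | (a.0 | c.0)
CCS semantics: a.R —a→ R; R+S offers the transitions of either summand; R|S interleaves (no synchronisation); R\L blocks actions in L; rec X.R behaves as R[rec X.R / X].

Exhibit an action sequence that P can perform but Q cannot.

cc

Reachable graph of P (8 states):
  m0 = (b.0 + (0 + 0)) | (c.0 | c.0) has moves =b=> m1, =c=> m2, =c=> m3
  m1 = 0 | (c.0 | c.0) has moves =c=> m4, =c=> m5
  m2 = (b.0 + (0 + 0)) | (0 | c.0) has moves =b=> m4, =c=> m6
  m3 = (b.0 + (0 + 0)) | (c.0 | 0) has moves =b=> m5, =c=> m6
  m4 = 0 | (0 | c.0) has moves =c=> m7
  m5 = 0 | (c.0 | 0) has moves =c=> m7
  m6 = (b.0 + (0 + 0)) | (0 | 0) has moves =b=> m7
  m7 = 0 | (0 | 0) has moves (no moves)
Reachable graph of Q (8 states):
  n0 = (b.0 + (0 + 0)) | (a.0 | c.0) has moves =a=> n1, =b=> n2, =c=> n3
  n1 = (b.0 + (0 + 0)) | (0 | c.0) has moves =b=> n4, =c=> n5
  n2 = 0 | (a.0 | c.0) has moves =a=> n4, =c=> n6
  n3 = (b.0 + (0 + 0)) | (a.0 | 0) has moves =a=> n5, =b=> n6
  n4 = 0 | (0 | c.0) has moves =c=> n7
  n5 = (b.0 + (0 + 0)) | (0 | 0) has moves =b=> n7
  n6 = 0 | (a.0 | 0) has moves =a=> n7
  n7 = 0 | (0 | 0) has moves (no moves)
Run σ = ⟨cc⟩ on P: start {m0}
  after c @ step 1: {m2, m3}
  after c @ step 2: {m6}
  P completes σ.
Run σ = ⟨cc⟩ on Q: start {n0}
  after c @ step 1: {n3}
  after c @ step 2: ∅ (Q stuck)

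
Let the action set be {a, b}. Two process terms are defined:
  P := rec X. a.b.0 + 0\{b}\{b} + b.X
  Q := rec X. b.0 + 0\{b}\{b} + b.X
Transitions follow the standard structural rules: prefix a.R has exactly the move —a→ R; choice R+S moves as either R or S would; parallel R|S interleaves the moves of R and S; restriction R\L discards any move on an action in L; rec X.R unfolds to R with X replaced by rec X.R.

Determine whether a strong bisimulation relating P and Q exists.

P ≁ Q

LTS(P): 3 reachable states
  s0 = rec X. a.b.0 + 0\{b}\{b} + b.X ⊢ =a=> s1, =b=> s0
  s1 = b.0 ⊢ =b=> s2
  s2 = 0 ⊢ ·
LTS(Q): 2 reachable states
  t0 = rec X. b.0 + 0\{b}\{b} + b.X ⊢ =b=> t0, =b=> t1
  t1 = 0 ⊢ ·
Partition-refinement fixed point:
  B0 = {s0}
  B1 = {s1}
  B2 = {s2, t1}
  B3 = {t0}
s0 ∈ B0, t0 ∈ B3 → different blocks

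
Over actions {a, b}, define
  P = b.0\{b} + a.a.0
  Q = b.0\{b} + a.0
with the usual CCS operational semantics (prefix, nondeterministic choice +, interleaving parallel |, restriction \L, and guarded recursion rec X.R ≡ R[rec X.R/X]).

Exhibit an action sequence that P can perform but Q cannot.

Reachable graph of P (4 states):
  p0 = b.0\{b} + a.a.0 | =a=> p1, =b=> p2
  p1 = a.0 | =a=> p3
  p2 = 0\{b} | deadlocked
  p3 = 0 | deadlocked
Reachable graph of Q (3 states):
  q0 = b.0\{b} + a.0 | =a=> q1, =b=> q2
  q1 = 0 | deadlocked
  q2 = 0\{b} | deadlocked
Executing aa from P (initial set {p0}):
  after a @ step 1: {p1}
  after a @ step 2: {p3}
  ✓ P
Executing aa from Q (initial set {q0}):
  after a @ step 1: {q1}
  after a @ step 2: no successor for Q

aa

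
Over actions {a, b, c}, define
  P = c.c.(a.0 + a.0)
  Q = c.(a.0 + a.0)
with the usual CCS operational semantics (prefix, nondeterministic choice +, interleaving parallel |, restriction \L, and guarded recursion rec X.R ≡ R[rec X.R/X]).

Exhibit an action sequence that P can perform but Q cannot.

LTS(P): 4 reachable states
  p0 = c.c.(a.0 + a.0) ⊢ ··c··> p1
  p1 = c.(a.0 + a.0) ⊢ ··c··> p2
  p2 = a.0 + a.0 ⊢ ··a··> p3
  p3 = 0 ⊢ ·
LTS(Q): 3 reachable states
  q0 = c.(a.0 + a.0) ⊢ ··c··> q1
  q1 = a.0 + a.0 ⊢ ··a··> q2
  q2 = 0 ⊢ ·
Trace ⟨cc⟩ through P, begin at {p0}:
  step 1 (c): {p1}
  step 2 (c): {p2}
  P completes σ.
Trace ⟨cc⟩ through Q, begin at {q0}:
  step 1 (c): {q1}
  step 2 (c): ∅ (Q stuck)

cc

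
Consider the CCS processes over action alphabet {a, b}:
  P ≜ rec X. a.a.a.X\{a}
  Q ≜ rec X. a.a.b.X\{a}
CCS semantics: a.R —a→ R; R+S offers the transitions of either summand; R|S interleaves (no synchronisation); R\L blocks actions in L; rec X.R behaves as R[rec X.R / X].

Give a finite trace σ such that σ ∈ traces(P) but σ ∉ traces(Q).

Reachable graph of P (4 states):
  s0 = rec X. a.a.a.X\{a} | --a--▸ s1
  s1 = a.a.(rec X. a.a.a.X\{a})\{a} | --a--▸ s2
  s2 = a.(rec X. a.a.a.X\{a})\{a} | --a--▸ s3
  s3 = (rec X. a.a.a.X\{a})\{a} | ·
Reachable graph of Q (4 states):
  t0 = rec X. a.a.b.X\{a} | --a--▸ t1
  t1 = a.b.(rec X. a.a.b.X\{a})\{a} | --a--▸ t2
  t2 = b.(rec X. a.a.b.X\{a})\{a} | --b--▸ t3
  t3 = (rec X. a.a.b.X\{a})\{a} | ·
Trace ⟨aaa⟩ through P, begin at {s0}:
  [1] a ⇒ {s1}
  [2] a ⇒ {s2}
  [3] a ⇒ {s3}
  P completes σ.
Trace ⟨aaa⟩ through Q, begin at {t0}:
  [1] a ⇒ {t1}
  [2] a ⇒ {t2}
  [3] a ⇒ ∅  — Q cannot continue

aaa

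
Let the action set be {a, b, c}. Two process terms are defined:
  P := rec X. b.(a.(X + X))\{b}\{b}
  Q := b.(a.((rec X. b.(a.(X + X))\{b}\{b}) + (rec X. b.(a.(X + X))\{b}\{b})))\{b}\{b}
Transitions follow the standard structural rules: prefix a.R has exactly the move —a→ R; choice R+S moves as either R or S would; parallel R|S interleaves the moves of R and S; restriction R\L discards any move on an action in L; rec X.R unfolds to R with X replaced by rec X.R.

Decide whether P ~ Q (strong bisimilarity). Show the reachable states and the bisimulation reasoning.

P's transition system — 3 states:
  u0 = rec X. b.(a.(X + X))\{b}\{b} has moves --b--▸ u1
  u1 = (a.((rec X. b.(a.(X + X))\{b}\{b}) + (rec X. b.(a.(X + X))\{b}\{b})))\{b}\{b} has moves --a--▸ u2
  u2 = ((rec X. b.(a.(X + X))\{b}\{b}) + (rec X. b.(a.(X + X))\{b}\{b}))\{b}\{b} has moves deadlocked
Q's transition system — 3 states:
  v0 = b.(a.((rec X. b.(a.(X + X))\{b}\{b}) + (rec X. b.(a.(X + X))\{b}\{b})))\{b}\{b} has moves --b--▸ v1
  v1 = (a.((rec X. b.(a.(X + X))\{b}\{b}) + (rec X. b.(a.(X + X))\{b}\{b})))\{b}\{b} has moves --a--▸ v2
  v2 = ((rec X. b.(a.(X + X))\{b}\{b}) + (rec X. b.(a.(X + X))\{b}\{b}))\{b}\{b} has moves deadlocked
Partition-refinement fixed point:
  B0 = {u0, v0}
  B1 = {u1, v1}
  B2 = {u2, v2}
u0 ∈ B0, v0 ∈ B0 → same block

bisimilar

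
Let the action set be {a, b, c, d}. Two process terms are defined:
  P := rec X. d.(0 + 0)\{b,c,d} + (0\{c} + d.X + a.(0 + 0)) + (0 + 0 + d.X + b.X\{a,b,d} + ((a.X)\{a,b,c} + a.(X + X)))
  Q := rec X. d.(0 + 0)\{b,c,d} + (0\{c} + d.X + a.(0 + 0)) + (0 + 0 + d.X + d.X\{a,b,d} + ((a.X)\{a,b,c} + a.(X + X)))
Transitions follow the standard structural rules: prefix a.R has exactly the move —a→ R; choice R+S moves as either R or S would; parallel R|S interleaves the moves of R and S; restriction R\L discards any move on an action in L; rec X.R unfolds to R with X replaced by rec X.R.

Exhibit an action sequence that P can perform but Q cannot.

Reachable graph of P (5 states):
  p0 = rec X. d.(0 + 0)\{b,c,d} + (0\{c} + d.X + a.(0 + 0)) + (0 + 0 + d.X + b.X\{a,b,d} + ((a.X)\{a,b,c} + a.(X + X))) :: --a--▸ p1, --a--▸ p2, --b--▸ p3, --d--▸ p0, --d--▸ p4
  p1 = (rec X. d.(0 + 0)\{b,c,d} + (0\{c} + d.X + a.(0 + 0)) + (0 + 0 + d.X + b.X\{a,b,d} + ((a.X)\{a,b,c} + a.(X + X)))) + (rec X. d.(0 + 0)\{b,c,d} + (0\{c} + d.X + a.(0 + 0)) + (0 + 0 + d.X + b.X\{a,b,d} + ((a.X)\{a,b,c} + a.(X + X)))) :: --a--▸ p1, --a--▸ p2, --b--▸ p3, --d--▸ p0, --d--▸ p4
  p2 = 0 + 0 :: ·
  p3 = (rec X. d.(0 + 0)\{b,c,d} + (0\{c} + d.X + a.(0 + 0)) + (0 + 0 + d.X + b.X\{a,b,d} + ((a.X)\{a,b,c} + a.(X + X))))\{a,b,d} :: ·
  p4 = (0 + 0)\{b,c,d} :: ·
Reachable graph of Q (5 states):
  q0 = rec X. d.(0 + 0)\{b,c,d} + (0\{c} + d.X + a.(0 + 0)) + (0 + 0 + d.X + d.X\{a,b,d} + ((a.X)\{a,b,c} + a.(X + X))) :: --a--▸ q1, --a--▸ q2, --d--▸ q0, --d--▸ q3, --d--▸ q4
  q1 = (rec X. d.(0 + 0)\{b,c,d} + (0\{c} + d.X + a.(0 + 0)) + (0 + 0 + d.X + d.X\{a,b,d} + ((a.X)\{a,b,c} + a.(X + X)))) + (rec X. d.(0 + 0)\{b,c,d} + (0\{c} + d.X + a.(0 + 0)) + (0 + 0 + d.X + d.X\{a,b,d} + ((a.X)\{a,b,c} + a.(X + X)))) :: --a--▸ q1, --a--▸ q2, --d--▸ q0, --d--▸ q3, --d--▸ q4
  q2 = 0 + 0 :: ·
  q3 = (0 + 0)\{b,c,d} :: ·
  q4 = (rec X. d.(0 + 0)\{b,c,d} + (0\{c} + d.X + a.(0 + 0)) + (0 + 0 + d.X + d.X\{a,b,d} + ((a.X)\{a,b,c} + a.(X + X))))\{a,b,d} :: ·
Run σ = ⟨b⟩ on P: start {p0}
  after b @ step 1: {p3}
  — P admits the full trace.
Run σ = ⟨b⟩ on Q: start {q0}
  after b @ step 1: ∅  — Q cannot continue

b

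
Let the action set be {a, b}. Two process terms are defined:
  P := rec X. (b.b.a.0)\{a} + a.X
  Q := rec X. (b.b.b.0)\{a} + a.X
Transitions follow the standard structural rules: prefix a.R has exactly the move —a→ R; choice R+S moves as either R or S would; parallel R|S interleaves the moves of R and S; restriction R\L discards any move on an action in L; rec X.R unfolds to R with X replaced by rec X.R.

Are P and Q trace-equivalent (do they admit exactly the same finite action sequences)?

P's transition system — 3 states:
  u0 = rec X. (b.b.a.0)\{a} + a.X → —a→ u0, —b→ u1
  u1 = (b.a.0)\{a} → —b→ u2
  u2 = (a.0)\{a} → ·
Q's transition system — 4 states:
  v0 = rec X. (b.b.b.0)\{a} + a.X → —a→ v0, —b→ v1
  v1 = (b.b.0)\{a} → —b→ v2
  v2 = (b.0)\{a} → —b→ v3
  v3 = 0\{a} → ·
Trace ⟨bbb⟩ through Q, begin at {v0}:
  [1] b ⇒ {v1}
  [2] b ⇒ {v2}
  [3] b ⇒ {v3}
  ✓ Q
Trace ⟨bbb⟩ through P, begin at {u0}:
  [1] b ⇒ {u1}
  [2] b ⇒ {u2}
  [3] b ⇒ ∅  — P cannot continue

trace-distinct — witness ⟨bbb⟩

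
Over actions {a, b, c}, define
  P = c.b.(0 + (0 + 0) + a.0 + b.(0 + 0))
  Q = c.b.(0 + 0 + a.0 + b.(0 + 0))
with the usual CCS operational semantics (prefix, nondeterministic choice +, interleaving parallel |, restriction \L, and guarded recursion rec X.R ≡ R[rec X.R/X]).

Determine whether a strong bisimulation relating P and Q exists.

Reachable graph of P (5 states):
  u0 = c.b.(0 + (0 + 0) + a.0 + b.(0 + 0)) | ··c··> u1
  u1 = b.(0 + (0 + 0) + a.0 + b.(0 + 0)) | ··b··> u2
  u2 = 0 + (0 + 0) + a.0 + b.(0 + 0) | ··a··> u3, ··b··> u4
  u3 = 0 | ∅
  u4 = 0 + 0 | ∅
Reachable graph of Q (5 states):
  v0 = c.b.(0 + 0 + a.0 + b.(0 + 0)) | ··c··> v1
  v1 = b.(0 + 0 + a.0 + b.(0 + 0)) | ··b··> v2
  v2 = 0 + 0 + a.0 + b.(0 + 0) | ··a··> v3, ··b··> v4
  v3 = 0 | ∅
  v4 = 0 + 0 | ∅
Coarsest stable partition (strong bisimilarity classes):
  B0 = {u0, v0}
  B1 = {u1, v1}
  B2 = {u2, v2}
  B3 = {u3, u4, v3, v4}
u0 ∈ B0, v0 ∈ B0 → same block

YES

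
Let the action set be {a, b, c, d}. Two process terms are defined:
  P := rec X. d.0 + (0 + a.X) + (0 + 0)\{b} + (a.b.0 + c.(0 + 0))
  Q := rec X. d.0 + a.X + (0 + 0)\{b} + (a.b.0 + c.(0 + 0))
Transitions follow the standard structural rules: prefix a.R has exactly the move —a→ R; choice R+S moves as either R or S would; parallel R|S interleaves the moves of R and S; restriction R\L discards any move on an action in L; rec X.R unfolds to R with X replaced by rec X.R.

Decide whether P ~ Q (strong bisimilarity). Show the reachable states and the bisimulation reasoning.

LTS(P): 4 reachable states
  u0 = rec X. d.0 + (0 + a.X) + (0 + 0)\{b} + (a.b.0 + c.(0 + 0)) | -a-> u0, -a-> u1, -c-> u2, -d-> u3
  u1 = b.0 | -b-> u3
  u2 = 0 + 0 | ∅
  u3 = 0 | ∅
LTS(Q): 4 reachable states
  v0 = rec X. d.0 + a.X + (0 + 0)\{b} + (a.b.0 + c.(0 + 0)) | -a-> v0, -a-> v1, -c-> v2, -d-> v3
  v1 = b.0 | -b-> v3
  v2 = 0 + 0 | ∅
  v3 = 0 | ∅
Partition-refinement fixed point:
  B0 = {u0, v0}
  B1 = {u1, v1}
  B2 = {u2, u3, v2, v3}
u0 ∈ B0, v0 ∈ B0 → same block

bisimilar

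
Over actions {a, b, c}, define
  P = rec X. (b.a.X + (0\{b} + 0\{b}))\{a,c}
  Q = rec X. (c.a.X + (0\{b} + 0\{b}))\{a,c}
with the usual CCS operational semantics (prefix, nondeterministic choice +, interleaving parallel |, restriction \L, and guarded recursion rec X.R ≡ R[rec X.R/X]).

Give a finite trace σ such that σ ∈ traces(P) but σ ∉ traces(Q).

LTS(P): 2 reachable states
  m0 = rec X. (b.a.X + (0\{b} + 0\{b}))\{a,c} | —b→ m1
  m1 = (a.(rec X. (b.a.X + (0\{b} + 0\{b}))\{a,c}))\{a,c} | ∅
LTS(Q): 1 reachable states
  n0 = rec X. (c.a.X + (0\{b} + 0\{b}))\{a,c} | ∅
Run σ = ⟨b⟩ on P: start {m0}
  after b @ step 1: {m1}
  ✓ P
Run σ = ⟨b⟩ on Q: start {n0}
  after b @ step 1: no successor for Q

b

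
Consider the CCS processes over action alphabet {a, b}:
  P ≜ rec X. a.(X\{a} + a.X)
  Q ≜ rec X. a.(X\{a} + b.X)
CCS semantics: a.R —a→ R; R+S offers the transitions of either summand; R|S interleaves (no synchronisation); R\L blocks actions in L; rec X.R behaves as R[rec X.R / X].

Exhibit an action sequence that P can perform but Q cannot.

aa

P's transition system — 2 states:
  u0 = rec X. a.(X\{a} + a.X) | -a-> u1
  u1 = (rec X. a.(X\{a} + a.X))\{a} + a.(rec X. a.(X\{a} + a.X)) | -a-> u0
Q's transition system — 2 states:
  v0 = rec X. a.(X\{a} + b.X) | -a-> v1
  v1 = (rec X. a.(X\{a} + b.X))\{a} + b.(rec X. a.(X\{a} + b.X)) | -b-> v0
Run σ = ⟨aa⟩ on P: start {u0}
  [1] a ⇒ {u1}
  [2] a ⇒ {u0}
  P completes σ.
Run σ = ⟨aa⟩ on Q: start {v0}
  [1] a ⇒ {v1}
  [2] a ⇒ no successor for Q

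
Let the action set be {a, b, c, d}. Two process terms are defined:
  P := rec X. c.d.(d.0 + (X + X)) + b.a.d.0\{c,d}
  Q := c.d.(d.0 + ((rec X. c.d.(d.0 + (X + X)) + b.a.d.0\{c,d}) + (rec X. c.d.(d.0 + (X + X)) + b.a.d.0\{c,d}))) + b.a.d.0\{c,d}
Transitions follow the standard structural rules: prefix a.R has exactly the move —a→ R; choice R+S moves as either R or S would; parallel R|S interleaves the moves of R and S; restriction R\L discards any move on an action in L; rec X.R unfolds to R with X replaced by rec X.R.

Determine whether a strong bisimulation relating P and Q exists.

bisimilar

P's transition system — 7 states:
  s0 = rec X. c.d.(d.0 + (X + X)) + b.a.d.0\{c,d} has moves =b=> s1, =c=> s2
  s1 = a.d.0\{c,d} has moves =a=> s3
  s2 = d.(d.0 + ((rec X. c.d.(d.0 + (X + X)) + b.a.d.0\{c,d}) + (rec X. c.d.(d.0 + (X + X)) + b.a.d.0\{c,d}))) has moves =d=> s4
  s3 = d.0\{c,d} has moves =d=> s5
  s4 = d.0 + ((rec X. c.d.(d.0 + (X + X)) + b.a.d.0\{c,d}) + (rec X. c.d.(d.0 + (X + X)) + b.a.d.0\{c,d})) has moves =b=> s1, =c=> s2, =d=> s6
  s5 = 0\{c,d} has moves deadlocked
  s6 = 0 has moves deadlocked
Q's transition system — 7 states:
  t0 = c.d.(d.0 + ((rec X. c.d.(d.0 + (X + X)) + b.a.d.0\{c,d}) + (rec X. c.d.(d.0 + (X + X)) + b.a.d.0\{c,d}))) + b.a.d.0\{c,d} has moves =b=> t1, =c=> t2
  t1 = a.d.0\{c,d} has moves =a=> t3
  t2 = d.(d.0 + ((rec X. c.d.(d.0 + (X + X)) + b.a.d.0\{c,d}) + (rec X. c.d.(d.0 + (X + X)) + b.a.d.0\{c,d}))) has moves =d=> t4
  t3 = d.0\{c,d} has moves =d=> t5
  t4 = d.0 + ((rec X. c.d.(d.0 + (X + X)) + b.a.d.0\{c,d}) + (rec X. c.d.(d.0 + (X + X)) + b.a.d.0\{c,d})) has moves =b=> t1, =c=> t2, =d=> t6
  t5 = 0\{c,d} has moves deadlocked
  t6 = 0 has moves deadlocked
Partition-refinement fixed point:
  B0 = {s0, t0}
  B1 = {s1, t1}
  B2 = {s3, t3}
  B3 = {s5, s6, t5, t6}
  B4 = {s2, t2}
  B5 = {s4, t4}
s0 ∈ B0, t0 ∈ B0 → same block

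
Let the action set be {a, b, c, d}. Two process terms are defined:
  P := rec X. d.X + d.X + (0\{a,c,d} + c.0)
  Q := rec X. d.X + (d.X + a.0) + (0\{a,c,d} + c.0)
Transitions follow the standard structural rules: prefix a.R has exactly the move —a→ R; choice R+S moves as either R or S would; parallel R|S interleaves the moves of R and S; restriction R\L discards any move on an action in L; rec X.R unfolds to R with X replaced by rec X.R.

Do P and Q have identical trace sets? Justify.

NO — witness ⟨a⟩

P's transition system — 2 states:
  s0 = rec X. d.X + d.X + (0\{a,c,d} + c.0) :: —c→ s1, —d→ s0
  s1 = 0 :: (no moves)
Q's transition system — 2 states:
  t0 = rec X. d.X + (d.X + a.0) + (0\{a,c,d} + c.0) :: —a→ t1, —c→ t1, —d→ t0
  t1 = 0 :: (no moves)
Run σ = ⟨a⟩ on Q: start {t0}
  step 1 (a): {t1}
  ✓ Q
Run σ = ⟨a⟩ on P: start {s0}
  step 1 (a): no successor for P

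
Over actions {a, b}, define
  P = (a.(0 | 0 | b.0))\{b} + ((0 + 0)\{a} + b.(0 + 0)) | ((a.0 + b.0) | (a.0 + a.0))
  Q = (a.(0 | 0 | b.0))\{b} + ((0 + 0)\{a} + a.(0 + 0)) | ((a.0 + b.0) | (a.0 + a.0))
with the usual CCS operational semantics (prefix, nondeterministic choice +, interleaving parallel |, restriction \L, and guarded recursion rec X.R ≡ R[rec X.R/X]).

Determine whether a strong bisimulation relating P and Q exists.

NO

P's transition system — 9 states:
  m0 = (a.(0 | 0 | b.0))\{b} + ((0 + 0)\{a} + b.(0 + 0)) | ((a.0 + b.0) | (a.0 + a.0)) has moves -a-> m1, -a-> m2, -a-> m3, -b-> m2, -b-> m4
  m1 = ((0 + 0)\{a} + b.(0 + 0)) | ((a.0 + b.0) | 0) has moves -a-> m5, -b-> m5, -b-> m6
  m2 = ((0 + 0)\{a} + b.(0 + 0)) | (0 | (a.0 + a.0)) has moves -a-> m5, -b-> m7
  m3 = (0 | 0 | b.0)\{b} has moves ·
  m4 = (0 + 0) | ((a.0 + b.0) | (a.0 + a.0)) has moves -a-> m6, -a-> m7, -b-> m7
  m5 = ((0 + 0)\{a} + b.(0 + 0)) | (0 | 0) has moves -b-> m8
  m6 = (0 + 0) | ((a.0 + b.0) | 0) has moves -a-> m8, -b-> m8
  m7 = (0 + 0) | (0 | (a.0 + a.0)) has moves -a-> m8
  m8 = (0 + 0) | (0 | 0) has moves ·
Q's transition system — 9 states:
  n0 = (a.(0 | 0 | b.0))\{b} + ((0 + 0)\{a} + a.(0 + 0)) | ((a.0 + b.0) | (a.0 + a.0)) has moves -a-> n1, -a-> n2, -a-> n3, -a-> n4, -b-> n2
  n1 = ((0 + 0)\{a} + a.(0 + 0)) | ((a.0 + b.0) | 0) has moves -a-> n5, -a-> n6, -b-> n5
  n2 = ((0 + 0)\{a} + a.(0 + 0)) | (0 | (a.0 + a.0)) has moves -a-> n5, -a-> n7
  n3 = (0 + 0) | ((a.0 + b.0) | (a.0 + a.0)) has moves -a-> n6, -a-> n7, -b-> n7
  n4 = (0 | 0 | b.0)\{b} has moves ·
  n5 = ((0 + 0)\{a} + a.(0 + 0)) | (0 | 0) has moves -a-> n8
  n6 = (0 + 0) | ((a.0 + b.0) | 0) has moves -a-> n8, -b-> n8
  n7 = (0 + 0) | (0 | (a.0 + a.0)) has moves -a-> n8
  n8 = (0 + 0) | (0 | 0) has moves ·
Bisimilarity quotient blocks:
  B0 = {m0}
  B1 = {m4, n1, n3}
  B2 = {m6, n6}
  B3 = {m3, m8, n4, n8}
  B4 = {m7, n5, n7}
  B5 = {m1}
  B6 = {m5}
  B7 = {m2}
  B8 = {n0}
  B9 = {n2}
m0 ∈ B0, n0 ∈ B8 → different blocks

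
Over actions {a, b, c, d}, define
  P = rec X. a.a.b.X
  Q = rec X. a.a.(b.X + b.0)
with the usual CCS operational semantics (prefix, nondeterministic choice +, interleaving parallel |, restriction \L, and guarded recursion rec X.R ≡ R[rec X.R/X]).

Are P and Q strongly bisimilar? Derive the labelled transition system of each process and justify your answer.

NO

P's transition system — 3 states:
  p0 = rec X. a.a.b.X has moves =a=> p1
  p1 = a.b.(rec X. a.a.b.X) has moves =a=> p2
  p2 = b.(rec X. a.a.b.X) has moves =b=> p0
Q's transition system — 4 states:
  q0 = rec X. a.a.(b.X + b.0) has moves =a=> q1
  q1 = a.(b.(rec X. a.a.(b.X + b.0)) + b.0) has moves =a=> q2
  q2 = b.(rec X. a.a.(b.X + b.0)) + b.0 has moves =b=> q0, =b=> q3
  q3 = 0 has moves (no moves)
Bisimilarity quotient blocks:
  B0 = {p0}
  B1 = {p1}
  B2 = {p2}
  B3 = {q0}
  B4 = {q1}
  B5 = {q2}
  B6 = {q3}
p0 ∈ B0, q0 ∈ B3 → different blocks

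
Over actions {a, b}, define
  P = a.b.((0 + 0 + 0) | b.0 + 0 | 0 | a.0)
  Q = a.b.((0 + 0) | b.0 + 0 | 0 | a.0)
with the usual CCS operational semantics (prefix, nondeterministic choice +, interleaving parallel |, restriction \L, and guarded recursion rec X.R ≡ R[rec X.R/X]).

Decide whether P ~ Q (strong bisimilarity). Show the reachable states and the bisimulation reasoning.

Reachable graph of P (5 states):
  m0 = a.b.((0 + 0 + 0) | b.0 + 0 | 0 | a.0) → ··a··> m1
  m1 = b.((0 + 0 + 0) | b.0 + 0 | 0 | a.0) → ··b··> m2
  m2 = (0 + 0 + 0) | b.0 + 0 | 0 | a.0 → ··a··> m3, ··b··> m4
  m3 = 0 | 0 | 0 → stopped
  m4 = (0 + 0 + 0) | 0 → stopped
Reachable graph of Q (5 states):
  n0 = a.b.((0 + 0) | b.0 + 0 | 0 | a.0) → ··a··> n1
  n1 = b.((0 + 0) | b.0 + 0 | 0 | a.0) → ··b··> n2
  n2 = (0 + 0) | b.0 + 0 | 0 | a.0 → ··a··> n3, ··b··> n4
  n3 = 0 | 0 | 0 → stopped
  n4 = (0 + 0) | 0 → stopped
Coarsest stable partition (strong bisimilarity classes):
  B0 = {m0, n0}
  B1 = {m1, n1}
  B2 = {m2, n2}
  B3 = {m3, m4, n3, n4}
m0 ∈ B0, n0 ∈ B0 → same block

P ~ Q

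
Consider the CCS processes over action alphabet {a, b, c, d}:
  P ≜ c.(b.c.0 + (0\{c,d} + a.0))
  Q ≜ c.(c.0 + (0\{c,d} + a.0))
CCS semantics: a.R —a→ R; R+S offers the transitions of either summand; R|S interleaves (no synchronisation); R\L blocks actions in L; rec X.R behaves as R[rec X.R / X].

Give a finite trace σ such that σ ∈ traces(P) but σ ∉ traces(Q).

cb

LTS(P): 4 reachable states
  m0 = c.(b.c.0 + (0\{c,d} + a.0)) → =c=> m1
  m1 = b.c.0 + (0\{c,d} + a.0) → =a=> m2, =b=> m3
  m2 = 0 → stopped
  m3 = c.0 → =c=> m2
LTS(Q): 3 reachable states
  n0 = c.(c.0 + (0\{c,d} + a.0)) → =c=> n1
  n1 = c.0 + (0\{c,d} + a.0) → =a=> n2, =c=> n2
  n2 = 0 → stopped
Executing cb from P (initial set {m0}):
  after c @ step 1: {m1}
  after b @ step 2: {m3}
  P completes σ.
Executing cb from Q (initial set {n0}):
  after c @ step 1: {n1}
  after b @ step 2: ∅ (Q stuck)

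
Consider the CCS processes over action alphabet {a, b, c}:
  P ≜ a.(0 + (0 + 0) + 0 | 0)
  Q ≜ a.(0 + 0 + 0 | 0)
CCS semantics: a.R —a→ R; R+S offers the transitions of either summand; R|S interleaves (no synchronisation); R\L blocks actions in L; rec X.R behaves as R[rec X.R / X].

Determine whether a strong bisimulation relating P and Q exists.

P's transition system — 2 states:
  p0 = a.(0 + (0 + 0) + 0 | 0) ⊢ -a-> p1
  p1 = 0 + (0 + 0) + 0 | 0 ⊢ ·
Q's transition system — 2 states:
  q0 = a.(0 + 0 + 0 | 0) ⊢ -a-> q1
  q1 = 0 + 0 + 0 | 0 ⊢ ·
Partition-refinement fixed point:
  B0 = {p0, q0}
  B1 = {p1, q1}
p0 ∈ B0, q0 ∈ B0 → same block

P ~ Q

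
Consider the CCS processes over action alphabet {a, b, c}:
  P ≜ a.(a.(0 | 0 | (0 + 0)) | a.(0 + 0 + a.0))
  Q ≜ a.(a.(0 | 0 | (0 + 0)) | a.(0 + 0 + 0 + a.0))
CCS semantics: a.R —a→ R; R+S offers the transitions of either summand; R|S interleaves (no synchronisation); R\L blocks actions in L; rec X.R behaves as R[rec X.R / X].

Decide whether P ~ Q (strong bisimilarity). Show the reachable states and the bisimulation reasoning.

Reachable graph of P (7 states):
  s0 = a.(a.(0 | 0 | (0 + 0)) | a.(0 + 0 + a.0)) → ··a··> s1
  s1 = a.(0 | 0 | (0 + 0)) | a.(0 + 0 + a.0) → ··a··> s2, ··a··> s3
  s2 = 0 | 0 | (0 + 0) | a.(0 + 0 + a.0) → ··a··> s4
  s3 = a.(0 | 0 | (0 + 0)) | (0 + 0 + a.0) → ··a··> s4, ··a··> s5
  s4 = 0 | 0 | (0 + 0) | (0 + 0 + a.0) → ··a··> s6
  s5 = a.(0 | 0 | (0 + 0)) | 0 → ··a··> s6
  s6 = 0 | 0 | (0 + 0) | 0 → deadlocked
Reachable graph of Q (7 states):
  t0 = a.(a.(0 | 0 | (0 + 0)) | a.(0 + 0 + 0 + a.0)) → ··a··> t1
  t1 = a.(0 | 0 | (0 + 0)) | a.(0 + 0 + 0 + a.0) → ··a··> t2, ··a··> t3
  t2 = 0 | 0 | (0 + 0) | a.(0 + 0 + 0 + a.0) → ··a··> t4
  t3 = a.(0 | 0 | (0 + 0)) | (0 + 0 + 0 + a.0) → ··a··> t4, ··a··> t5
  t4 = 0 | 0 | (0 + 0) | (0 + 0 + 0 + a.0) → ··a··> t6
  t5 = a.(0 | 0 | (0 + 0)) | 0 → ··a··> t6
  t6 = 0 | 0 | (0 + 0) | 0 → deadlocked
Coarsest stable partition (strong bisimilarity classes):
  B0 = {s0, t0}
  B1 = {s1, t1}
  B2 = {s2, s3, t2, t3}
  B3 = {s4, s5, t4, t5}
  B4 = {s6, t6}
s0 ∈ B0, t0 ∈ B0 → same block

YES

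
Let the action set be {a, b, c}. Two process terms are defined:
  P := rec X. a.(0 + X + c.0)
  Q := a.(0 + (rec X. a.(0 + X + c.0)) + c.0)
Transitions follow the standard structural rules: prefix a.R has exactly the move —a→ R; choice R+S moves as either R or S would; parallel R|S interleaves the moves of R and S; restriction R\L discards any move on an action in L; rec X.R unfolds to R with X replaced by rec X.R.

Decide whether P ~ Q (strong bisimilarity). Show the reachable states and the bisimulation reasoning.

Reachable graph of P (3 states):
  u0 = rec X. a.(0 + X + c.0) has moves ··a··> u1
  u1 = 0 + (rec X. a.(0 + X + c.0)) + c.0 has moves ··a··> u1, ··c··> u2
  u2 = 0 has moves deadlocked
Reachable graph of Q (3 states):
  v0 = a.(0 + (rec X. a.(0 + X + c.0)) + c.0) has moves ··a··> v1
  v1 = 0 + (rec X. a.(0 + X + c.0)) + c.0 has moves ··a··> v1, ··c··> v2
  v2 = 0 has moves deadlocked
Partition-refinement fixed point:
  B0 = {u0, v0}
  B1 = {u1, v1}
  B2 = {u2, v2}
u0 ∈ B0, v0 ∈ B0 → same block

P ~ Q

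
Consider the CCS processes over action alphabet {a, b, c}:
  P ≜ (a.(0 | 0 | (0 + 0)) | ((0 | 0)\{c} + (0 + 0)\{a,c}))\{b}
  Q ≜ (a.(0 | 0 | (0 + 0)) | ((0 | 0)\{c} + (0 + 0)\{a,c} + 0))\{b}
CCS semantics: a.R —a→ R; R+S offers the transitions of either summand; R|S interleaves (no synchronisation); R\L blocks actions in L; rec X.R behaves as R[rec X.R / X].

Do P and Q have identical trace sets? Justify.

trace-equivalent

LTS(P): 2 reachable states
  p0 = (a.(0 | 0 | (0 + 0)) | ((0 | 0)\{c} + (0 + 0)\{a,c}))\{b} :: ··a··> p1
  p1 = (0 | 0 | (0 + 0) | ((0 | 0)\{c} + (0 + 0)\{a,c}))\{b} :: stopped
LTS(Q): 2 reachable states
  q0 = (a.(0 | 0 | (0 + 0)) | ((0 | 0)\{c} + (0 + 0)\{a,c} + 0))\{b} :: ··a··> q1
  q1 = (0 | 0 | (0 + 0) | ((0 | 0)\{c} + (0 + 0)\{a,c} + 0))\{b} :: stopped
Coarsest stable partition (strong bisimilarity classes):
  B0 = {p0, q0}
  B1 = {p1, q1}
p0 ∈ B0, q0 ∈ B0 → same block
Bisimilar ⇒ trace-equivalent.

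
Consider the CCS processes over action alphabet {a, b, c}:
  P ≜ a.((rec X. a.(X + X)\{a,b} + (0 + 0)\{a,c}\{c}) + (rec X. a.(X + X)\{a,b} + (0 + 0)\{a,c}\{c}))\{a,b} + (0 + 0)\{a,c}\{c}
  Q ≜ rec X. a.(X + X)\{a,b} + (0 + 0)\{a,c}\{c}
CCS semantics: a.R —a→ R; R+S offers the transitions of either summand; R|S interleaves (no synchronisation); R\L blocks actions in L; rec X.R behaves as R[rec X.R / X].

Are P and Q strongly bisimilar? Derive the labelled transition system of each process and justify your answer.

P's transition system — 2 states:
  u0 = a.((rec X. a.(X + X)\{a,b} + (0 + 0)\{a,c}\{c}) + (rec X. a.(X + X)\{a,b} + (0 + 0)\{a,c}\{c}))\{a,b} + (0 + 0)\{a,c}\{c} | —a→ u1
  u1 = ((rec X. a.(X + X)\{a,b} + (0 + 0)\{a,c}\{c}) + (rec X. a.(X + X)\{a,b} + (0 + 0)\{a,c}\{c}))\{a,b} | ∅
Q's transition system — 2 states:
  v0 = rec X. a.(X + X)\{a,b} + (0 + 0)\{a,c}\{c} | —a→ v1
  v1 = ((rec X. a.(X + X)\{a,b} + (0 + 0)\{a,c}\{c}) + (rec X. a.(X + X)\{a,b} + (0 + 0)\{a,c}\{c}))\{a,b} | ∅
Bisimilarity quotient blocks:
  B0 = {u0, v0}
  B1 = {u1, v1}
u0 ∈ B0, v0 ∈ B0 → same block

YES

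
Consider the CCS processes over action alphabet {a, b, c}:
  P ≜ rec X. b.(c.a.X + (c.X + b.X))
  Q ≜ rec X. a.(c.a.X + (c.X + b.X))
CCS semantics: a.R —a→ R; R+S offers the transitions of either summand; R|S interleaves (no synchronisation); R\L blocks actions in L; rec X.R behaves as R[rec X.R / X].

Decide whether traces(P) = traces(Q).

P's transition system — 3 states:
  m0 = rec X. b.(c.a.X + (c.X + b.X)) ⊢ =b=> m1
  m1 = c.a.(rec X. b.(c.a.X + (c.X + b.X))) + (c.(rec X. b.(c.a.X + (c.X + b.X))) + b.(rec X. b.(c.a.X + (c.X + b.X)))) ⊢ =b=> m0, =c=> m0, =c=> m2
  m2 = a.(rec X. b.(c.a.X + (c.X + b.X))) ⊢ =a=> m0
Q's transition system — 3 states:
  n0 = rec X. a.(c.a.X + (c.X + b.X)) ⊢ =a=> n1
  n1 = c.a.(rec X. a.(c.a.X + (c.X + b.X))) + (c.(rec X. a.(c.a.X + (c.X + b.X))) + b.(rec X. a.(c.a.X + (c.X + b.X)))) ⊢ =b=> n0, =c=> n0, =c=> n2
  n2 = a.(rec X. a.(c.a.X + (c.X + b.X))) ⊢ =a=> n0
Trace ⟨b⟩ through P, begin at {m0}:
  [1] b ⇒ {m1}
  P completes σ.
Trace ⟨b⟩ through Q, begin at {n0}:
  [1] b ⇒ ∅  — Q cannot continue

NO — witness ⟨b⟩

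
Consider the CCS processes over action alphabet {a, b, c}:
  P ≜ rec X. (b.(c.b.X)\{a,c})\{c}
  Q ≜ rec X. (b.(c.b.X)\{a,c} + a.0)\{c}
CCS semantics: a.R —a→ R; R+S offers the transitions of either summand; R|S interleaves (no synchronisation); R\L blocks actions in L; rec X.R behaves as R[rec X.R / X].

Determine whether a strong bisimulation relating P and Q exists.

P's transition system — 2 states:
  u0 = rec X. (b.(c.b.X)\{a,c})\{c} has moves ··b··> u1
  u1 = (c.b.(rec X. (b.(c.b.X)\{a,c})\{c}))\{a,c}\{c} has moves deadlocked
Q's transition system — 3 states:
  v0 = rec X. (b.(c.b.X)\{a,c} + a.0)\{c} has moves ··a··> v1, ··b··> v2
  v1 = 0\{c} has moves deadlocked
  v2 = (c.b.(rec X. (b.(c.b.X)\{a,c} + a.0)\{c}))\{a,c}\{c} has moves deadlocked
Partition-refinement fixed point:
  B0 = {u0}
  B1 = {u1, v1, v2}
  B2 = {v0}
u0 ∈ B0, v0 ∈ B2 → different blocks

not bisimilar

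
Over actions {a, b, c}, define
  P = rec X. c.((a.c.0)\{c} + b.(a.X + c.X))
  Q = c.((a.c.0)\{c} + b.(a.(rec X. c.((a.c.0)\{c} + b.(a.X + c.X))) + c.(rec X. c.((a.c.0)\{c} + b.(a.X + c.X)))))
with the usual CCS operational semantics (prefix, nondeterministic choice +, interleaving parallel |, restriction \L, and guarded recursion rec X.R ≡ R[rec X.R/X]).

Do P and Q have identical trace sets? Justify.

Reachable graph of P (4 states):
  p0 = rec X. c.((a.c.0)\{c} + b.(a.X + c.X)) | ··c··> p1
  p1 = (a.c.0)\{c} + b.(a.(rec X. c.((a.c.0)\{c} + b.(a.X + c.X))) + c.(rec X. c.((a.c.0)\{c} + b.(a.X + c.X)))) | ··a··> p2, ··b··> p3
  p2 = (c.0)\{c} | stopped
  p3 = a.(rec X. c.((a.c.0)\{c} + b.(a.X + c.X))) + c.(rec X. c.((a.c.0)\{c} + b.(a.X + c.X))) | ··a··> p0, ··c··> p0
Reachable graph of Q (5 states):
  q0 = c.((a.c.0)\{c} + b.(a.(rec X. c.((a.c.0)\{c} + b.(a.X + c.X))) + c.(rec X. c.((a.c.0)\{c} + b.(a.X + c.X))))) | ··c··> q1
  q1 = (a.c.0)\{c} + b.(a.(rec X. c.((a.c.0)\{c} + b.(a.X + c.X))) + c.(rec X. c.((a.c.0)\{c} + b.(a.X + c.X)))) | ··a··> q2, ··b··> q3
  q2 = (c.0)\{c} | stopped
  q3 = a.(rec X. c.((a.c.0)\{c} + b.(a.X + c.X))) + c.(rec X. c.((a.c.0)\{c} + b.(a.X + c.X))) | ··a··> q4, ··c··> q4
  q4 = rec X. c.((a.c.0)\{c} + b.(a.X + c.X)) | ··c··> q1
Coarsest stable partition (strong bisimilarity classes):
  B0 = {p0, q0, q4}
  B1 = {p1, q1}
  B2 = {p3, q3}
  B3 = {p2, q2}
p0 ∈ B0, q0 ∈ B0 → same block
Bisimilar ⇒ trace-equivalent.

trace-equivalent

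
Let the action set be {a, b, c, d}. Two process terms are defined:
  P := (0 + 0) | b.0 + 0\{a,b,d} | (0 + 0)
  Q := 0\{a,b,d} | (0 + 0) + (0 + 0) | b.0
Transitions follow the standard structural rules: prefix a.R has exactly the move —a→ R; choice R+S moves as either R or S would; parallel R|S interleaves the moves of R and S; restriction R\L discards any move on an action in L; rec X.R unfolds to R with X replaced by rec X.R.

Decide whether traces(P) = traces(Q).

traces(P) = traces(Q)

LTS(P): 2 reachable states
  u0 = (0 + 0) | b.0 + 0\{a,b,d} | (0 + 0) has moves =b=> u1
  u1 = (0 + 0) | 0 has moves ∅
LTS(Q): 2 reachable states
  v0 = 0\{a,b,d} | (0 + 0) + (0 + 0) | b.0 has moves =b=> v1
  v1 = (0 + 0) | 0 has moves ∅
Partition-refinement fixed point:
  B0 = {u0, v0}
  B1 = {u1, v1}
u0 ∈ B0, v0 ∈ B0 → same block
Bisimilar ⇒ trace-equivalent.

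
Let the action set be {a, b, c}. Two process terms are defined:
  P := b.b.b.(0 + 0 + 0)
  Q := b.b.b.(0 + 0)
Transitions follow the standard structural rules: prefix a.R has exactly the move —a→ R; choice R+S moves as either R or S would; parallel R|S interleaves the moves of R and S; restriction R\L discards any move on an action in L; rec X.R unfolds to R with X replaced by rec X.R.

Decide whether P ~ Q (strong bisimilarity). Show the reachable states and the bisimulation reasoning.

Reachable graph of P (4 states):
  m0 = b.b.b.(0 + 0 + 0) → —b→ m1
  m1 = b.b.(0 + 0 + 0) → —b→ m2
  m2 = b.(0 + 0 + 0) → —b→ m3
  m3 = 0 + 0 + 0 → ·
Reachable graph of Q (4 states):
  n0 = b.b.b.(0 + 0) → —b→ n1
  n1 = b.b.(0 + 0) → —b→ n2
  n2 = b.(0 + 0) → —b→ n3
  n3 = 0 + 0 → ·
Bisimilarity quotient blocks:
  B0 = {m0, n0}
  B1 = {m1, n1}
  B2 = {m2, n2}
  B3 = {m3, n3}
m0 ∈ B0, n0 ∈ B0 → same block

YES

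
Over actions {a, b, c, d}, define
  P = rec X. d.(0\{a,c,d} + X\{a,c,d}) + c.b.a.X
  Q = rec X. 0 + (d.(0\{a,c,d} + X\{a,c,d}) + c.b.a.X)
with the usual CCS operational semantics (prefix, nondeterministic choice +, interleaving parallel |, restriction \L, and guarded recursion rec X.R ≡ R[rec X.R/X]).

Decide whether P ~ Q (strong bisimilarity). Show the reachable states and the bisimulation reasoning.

bisimilar

LTS(P): 4 reachable states
  s0 = rec X. d.(0\{a,c,d} + X\{a,c,d}) + c.b.a.X has moves =c=> s1, =d=> s2
  s1 = b.a.(rec X. d.(0\{a,c,d} + X\{a,c,d}) + c.b.a.X) has moves =b=> s3
  s2 = 0\{a,c,d} + (rec X. d.(0\{a,c,d} + X\{a,c,d}) + c.b.a.X)\{a,c,d} has moves deadlocked
  s3 = a.(rec X. d.(0\{a,c,d} + X\{a,c,d}) + c.b.a.X) has moves =a=> s0
LTS(Q): 4 reachable states
  t0 = rec X. 0 + (d.(0\{a,c,d} + X\{a,c,d}) + c.b.a.X) has moves =c=> t1, =d=> t2
  t1 = b.a.(rec X. 0 + (d.(0\{a,c,d} + X\{a,c,d}) + c.b.a.X)) has moves =b=> t3
  t2 = 0\{a,c,d} + (rec X. 0 + (d.(0\{a,c,d} + X\{a,c,d}) + c.b.a.X))\{a,c,d} has moves deadlocked
  t3 = a.(rec X. 0 + (d.(0\{a,c,d} + X\{a,c,d}) + c.b.a.X)) has moves =a=> t0
Bisimilarity quotient blocks:
  B0 = {s0, t0}
  B1 = {s1, t1}
  B2 = {s3, t3}
  B3 = {s2, t2}
s0 ∈ B0, t0 ∈ B0 → same block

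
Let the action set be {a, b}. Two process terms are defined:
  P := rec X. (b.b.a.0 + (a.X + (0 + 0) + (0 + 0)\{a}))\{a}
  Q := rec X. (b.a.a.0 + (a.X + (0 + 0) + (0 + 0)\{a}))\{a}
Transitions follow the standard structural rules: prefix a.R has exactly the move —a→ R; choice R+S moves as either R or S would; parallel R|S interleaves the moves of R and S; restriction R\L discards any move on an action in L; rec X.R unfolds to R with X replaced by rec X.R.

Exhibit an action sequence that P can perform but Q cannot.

P's transition system — 3 states:
  m0 = rec X. (b.b.a.0 + (a.X + (0 + 0) + (0 + 0)\{a}))\{a} :: -b-> m1
  m1 = (b.a.0)\{a} :: -b-> m2
  m2 = (a.0)\{a} :: stopped
Q's transition system — 2 states:
  n0 = rec X. (b.a.a.0 + (a.X + (0 + 0) + (0 + 0)\{a}))\{a} :: -b-> n1
  n1 = (a.a.0)\{a} :: stopped
Run σ = ⟨bb⟩ on P: start {m0}
  [1] b ⇒ {m1}
  [2] b ⇒ {m2}
  — P admits the full trace.
Run σ = ⟨bb⟩ on Q: start {n0}
  [1] b ⇒ {n1}
  [2] b ⇒ no successor for Q

bb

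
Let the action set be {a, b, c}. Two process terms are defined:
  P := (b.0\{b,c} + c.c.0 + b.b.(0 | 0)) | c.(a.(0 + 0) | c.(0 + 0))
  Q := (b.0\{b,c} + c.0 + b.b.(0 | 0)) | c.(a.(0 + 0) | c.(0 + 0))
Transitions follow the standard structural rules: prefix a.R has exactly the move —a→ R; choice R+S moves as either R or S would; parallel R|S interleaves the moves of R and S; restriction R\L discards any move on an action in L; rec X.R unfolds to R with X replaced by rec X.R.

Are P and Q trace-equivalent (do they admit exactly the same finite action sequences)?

P's transition system — 30 states:
  p0 = (b.0\{b,c} + c.c.0 + b.b.(0 | 0)) | c.(a.(0 + 0) | c.(0 + 0)) ⊢ ··b··> p1, ··b··> p2, ··c··> p3, ··c··> p4
  p1 = 0\{b,c} | c.(a.(0 + 0) | c.(0 + 0)) ⊢ ··c··> p5
  p2 = b.(0 | 0) | c.(a.(0 + 0) | c.(0 + 0)) ⊢ ··b··> p6, ··c··> p7
  p3 = (b.0\{b,c} + c.c.0 + b.b.(0 | 0)) | (a.(0 + 0) | c.(0 + 0)) ⊢ ··a··> p8, ··b··> p5, ··b··> p7, ··c··> p10, ··c··> p9
  p4 = c.0 | c.(a.(0 + 0) | c.(0 + 0)) ⊢ ··c··> p10, ··c··> p11
  p5 = 0\{b,c} | (a.(0 + 0) | c.(0 + 0)) ⊢ ··a··> p12, ··c··> p13
  p6 = 0 | 0 | c.(a.(0 + 0) | c.(0 + 0)) ⊢ ··c··> p14
  p7 = b.(0 | 0) | (a.(0 + 0) | c.(0 + 0)) ⊢ ··a··> p15, ··b··> p14, ··c··> p16
  p8 = (b.0\{b,c} + c.c.0 + b.b.(0 | 0)) | ((0 + 0) | c.(0 + 0)) ⊢ ··b··> p12, ··b··> p15, ··c··> p17, ··c··> p18
  p9 = (b.0\{b,c} + c.c.0 + b.b.(0 | 0)) | (a.(0 + 0) | (0 + 0)) ⊢ ··a··> p17, ··b··> p13, ··b··> p16, ··c··> p19
  p10 = c.0 | (a.(0 + 0) | c.(0 + 0)) ⊢ ··a··> p18, ··c··> p19, ··c··> p20
  p11 = 0 | c.(a.(0 + 0) | c.(0 + 0)) ⊢ ··c··> p20
  p12 = 0\{b,c} | ((0 + 0) | c.(0 + 0)) ⊢ ··c··> p21
  p13 = 0\{b,c} | (a.(0 + 0) | (0 + 0)) ⊢ ··a··> p21
  p14 = 0 | 0 | (a.(0 + 0) | c.(0 + 0)) ⊢ ··a··> p22, ··c··> p23
  p15 = b.(0 | 0) | ((0 + 0) | c.(0 + 0)) ⊢ ··b··> p22, ··c··> p24
  p16 = b.(0 | 0) | (a.(0 + 0) | (0 + 0)) ⊢ ··a··> p24, ··b··> p23
  p17 = (b.0\{b,c} + c.c.0 + b.b.(0 | 0)) | ((0 + 0) | (0 + 0)) ⊢ ··b··> p21, ··b··> p24, ··c··> p25
  p18 = c.0 | ((0 + 0) | c.(0 + 0)) ⊢ ··c··> p25, ··c··> p26
  p19 = c.0 | (a.(0 + 0) | (0 + 0)) ⊢ ··a··> p25, ··c··> p27
  p20 = 0 | (a.(0 + 0) | c.(0 + 0)) ⊢ ··a··> p26, ··c··> p27
  p21 = 0\{b,c} | ((0 + 0) | (0 + 0)) ⊢ deadlocked
  p22 = 0 | 0 | ((0 + 0) | c.(0 + 0)) ⊢ ··c··> p28
  p23 = 0 | 0 | (a.(0 + 0) | (0 + 0)) ⊢ ··a··> p28
  p24 = b.(0 | 0) | ((0 + 0) | (0 + 0)) ⊢ ··b··> p28
  p25 = c.0 | ((0 + 0) | (0 + 0)) ⊢ ··c··> p29
  p26 = 0 | ((0 + 0) | c.(0 + 0)) ⊢ ··c··> p29
  p27 = 0 | (a.(0 + 0) | (0 + 0)) ⊢ ··a··> p29
  p28 = 0 | 0 | ((0 + 0) | (0 + 0)) ⊢ deadlocked
  p29 = 0 | ((0 + 0) | (0 + 0)) ⊢ deadlocked
Q's transition system — 25 states:
  q0 = (b.0\{b,c} + c.0 + b.b.(0 | 0)) | c.(a.(0 + 0) | c.(0 + 0)) ⊢ ··b··> q1, ··b··> q2, ··c··> q3, ··c··> q4
  q1 = 0\{b,c} | c.(a.(0 + 0) | c.(0 + 0)) ⊢ ··c··> q5
  q2 = b.(0 | 0) | c.(a.(0 + 0) | c.(0 + 0)) ⊢ ··b··> q6, ··c··> q7
  q3 = (b.0\{b,c} + c.0 + b.b.(0 | 0)) | (a.(0 + 0) | c.(0 + 0)) ⊢ ··a··> q8, ··b··> q5, ··b··> q7, ··c··> q10, ··c··> q9
  q4 = 0 | c.(a.(0 + 0) | c.(0 + 0)) ⊢ ··c··> q10
  q5 = 0\{b,c} | (a.(0 + 0) | c.(0 + 0)) ⊢ ··a··> q11, ··c··> q12
  q6 = 0 | 0 | c.(a.(0 + 0) | c.(0 + 0)) ⊢ ··c··> q13
  q7 = b.(0 | 0) | (a.(0 + 0) | c.(0 + 0)) ⊢ ··a··> q14, ··b··> q13, ··c··> q15
  q8 = (b.0\{b,c} + c.0 + b.b.(0 | 0)) | ((0 + 0) | c.(0 + 0)) ⊢ ··b··> q11, ··b··> q14, ··c··> q16, ··c··> q17
  q9 = (b.0\{b,c} + c.0 + b.b.(0 | 0)) | (a.(0 + 0) | (0 + 0)) ⊢ ··a··> q16, ··b··> q12, ··b··> q15, ··c··> q18
  q10 = 0 | (a.(0 + 0) | c.(0 + 0)) ⊢ ··a··> q17, ··c··> q18
  q11 = 0\{b,c} | ((0 + 0) | c.(0 + 0)) ⊢ ··c··> q19
  q12 = 0\{b,c} | (a.(0 + 0) | (0 + 0)) ⊢ ··a··> q19
  q13 = 0 | 0 | (a.(0 + 0) | c.(0 + 0)) ⊢ ··a··> q20, ··c··> q21
  q14 = b.(0 | 0) | ((0 + 0) | c.(0 + 0)) ⊢ ··b··> q20, ··c··> q22
  q15 = b.(0 | 0) | (a.(0 + 0) | (0 + 0)) ⊢ ··a··> q22, ··b··> q21
  q16 = (b.0\{b,c} + c.0 + b.b.(0 | 0)) | ((0 + 0) | (0 + 0)) ⊢ ··b··> q19, ··b··> q22, ··c··> q23
  q17 = 0 | ((0 + 0) | c.(0 + 0)) ⊢ ··c··> q23
  q18 = 0 | (a.(0 + 0) | (0 + 0)) ⊢ ··a··> q23
  q19 = 0\{b,c} | ((0 + 0) | (0 + 0)) ⊢ deadlocked
  q20 = 0 | 0 | ((0 + 0) | c.(0 + 0)) ⊢ ··c··> q24
  q21 = 0 | 0 | (a.(0 + 0) | (0 + 0)) ⊢ ··a··> q24
  q22 = b.(0 | 0) | ((0 + 0) | (0 + 0)) ⊢ ··b··> q24
  q23 = 0 | ((0 + 0) | (0 + 0)) ⊢ deadlocked
  q24 = 0 | 0 | ((0 + 0) | (0 + 0)) ⊢ deadlocked
Trace ⟨cccc⟩ through P, begin at {p0}:
  after c @ step 1: {p3, p4}
  after c @ step 2: {p10, p11, p9}
  after c @ step 3: {p19, p20}
  after c @ step 4: {p27}
  — P admits the full trace.
Trace ⟨cccc⟩ through Q, begin at {q0}:
  after c @ step 1: {q3, q4}
  after c @ step 2: {q10, q9}
  after c @ step 3: {q18}
  after c @ step 4: ∅ (Q stuck)

NO — witness ⟨cccc⟩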